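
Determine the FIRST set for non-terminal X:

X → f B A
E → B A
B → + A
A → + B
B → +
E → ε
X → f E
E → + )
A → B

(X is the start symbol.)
{ 'f' }

To compute FIRST(X), examine every production with X on the left-hand side, reading each right-hand side left to right until a non-nullable symbol is reached.

From X → f B A:
  - f is a terminal: add 'f' and stop
From X → f E:
  - f is a terminal: add 'f' and stop

Collecting: FIRST(X) = { 'f' }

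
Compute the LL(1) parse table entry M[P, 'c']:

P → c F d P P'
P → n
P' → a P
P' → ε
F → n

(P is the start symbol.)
To find M[P, 'c'], we find productions for P where 'c' is in the predict set (PREDICT(N → α) = (FIRST(α) \ {ε}) ∪ (FOLLOW(N) if α ⇒* ε)).

P → c F d P P': PREDICT = { 'c' }
  'c' is in predict set, so this production goes in M[P, 'c']
P → n: PREDICT = { 'n' }

M[P, 'c'] = P → c F d P P'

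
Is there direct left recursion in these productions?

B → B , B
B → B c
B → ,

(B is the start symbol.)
Yes, B is left-recursive

Direct left recursion occurs when N → N α for some non-terminal N (the right-hand side begins with the left-hand side itself).

B → B , B: LEFT RECURSIVE (starts with B)
B → B c: LEFT RECURSIVE (starts with B)
B → ,: starts with ','

The grammar has direct left recursion on: B.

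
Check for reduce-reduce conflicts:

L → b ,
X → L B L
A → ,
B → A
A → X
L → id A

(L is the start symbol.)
No reduce-reduce conflicts

Augment with L' → L and build the canonical LR(0) collection (I0 = CLOSURE({[L' → . L]}), then GOTO on every symbol after a dot until no new states appear). It has 12 states:
  I0: { [L → . b ,], [L → . id A], [L' → . L] }  — shift
  I1: { [L' → L .] }  — accept
  I2: { [L → b . ,] }  — shift
  I3: { [A → . ,], [A → . X], [L → . b ,], [L → . id A], [L → id . A], [X → . L B L] }  — shift
  I4: { [A → , .] }  — reduce
  I5: { [L → id A .] }  — reduce
  I6: { [A → . ,], [A → . X], [B → . A], [L → . b ,], [L → . id A], [X → . L B L], [X → L . B L] }  — shift
  I7: { [A → X .] }  — reduce
  I8: { [B → A .] }  — reduce
  I9: { [L → . b ,], [L → . id A], [X → L B . L] }  — shift
  I10: { [X → L B L .] }  — reduce
  I11: { [L → b , .] }  — reduce

No state contains more than one complete item.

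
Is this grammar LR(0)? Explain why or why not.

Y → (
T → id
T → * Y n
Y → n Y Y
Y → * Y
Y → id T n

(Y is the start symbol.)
A grammar is LR(0) if no state in the canonical LR(0) collection has:
  - both a shift item (dot before a terminal) and a complete item (shift-reduce conflict), or
  - two or more complete items (reduce-reduce conflict; the accept item [Y' → Y .] counts as a complete item here).

Augment with Y' → Y and build the canonical LR(0) collection (I0 = CLOSURE({[Y' → . Y]}), then GOTO on every symbol after a dot until no new states appear). It has 15 states:
  I0: { [Y → . (], [Y → . * Y], [Y → . id T n], [Y → . n Y Y], [Y' → . Y] }  — shift
  I1: { [Y → ( .] }  — reduce
  I2: { [Y → * . Y], [Y → . (], [Y → . * Y], [Y → . id T n], [Y → . n Y Y] }  — shift
  I3: { [Y' → Y .] }  — accept
  I4: { [T → . * Y n], [T → . id], [Y → id . T n] }  — shift
  I5: { [Y → . (], [Y → . * Y], [Y → . id T n], [Y → . n Y Y], [Y → n . Y Y] }  — shift
  I6: { [Y → . (], [Y → . * Y], [Y → . id T n], [Y → . n Y Y], [Y → n Y . Y] }  — shift
  I7: { [Y → n Y Y .] }  — reduce
  I8: { [T → * . Y n], [Y → . (], [Y → . * Y], [Y → . id T n], [Y → . n Y Y] }  — shift
  I9: { [Y → id T . n] }  — shift
  I10: { [T → id .] }  — reduce
  I11: { [Y → id T n .] }  — reduce
  I12: { [T → * Y . n] }  — shift
  I13: { [T → * Y n .] }  — reduce
  I14: { [Y → * Y .] }  — reduce

Every state is either a pure shift/goto state or contains exactly one complete item and nothing to shift — no conflicts. The grammar is LR(0).

Answer: Yes, the grammar is LR(0)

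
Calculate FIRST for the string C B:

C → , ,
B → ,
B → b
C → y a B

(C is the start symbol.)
{ ',', 'y' }

FIRST sets of the non-terminals involved (from the grammar, by fixed-point iteration):
  FIRST(C) = { ',', 'y' }

To compute FIRST(C B), process the symbols left to right:
Symbol C is a non-terminal. Add FIRST(C) \ {ε} = { ',', 'y' }
C is not nullable (ε ∉ FIRST(C)), so stop here.
FIRST(C B) = { ',', 'y' }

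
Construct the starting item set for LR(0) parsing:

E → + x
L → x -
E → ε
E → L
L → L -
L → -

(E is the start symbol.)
{ [E → . + x], [E → . L], [E → .], [E' → . E], [L → . -], [L → . L -], [L → . x -] }

First, augment the grammar with E' → E
I₀ = CLOSURE({ [E' → . E] }):
  [E' → . E] has the dot before E: add [E → . + x], [E → .], [E → . L]
  [E → . L] has the dot before L: add [L → . x -], [L → . L -], [L → . -]
No further items can be added.

I₀ = { [E → . + x], [E → . L], [E → .], [E' → . E], [L → . -], [L → . L -], [L → . x -] }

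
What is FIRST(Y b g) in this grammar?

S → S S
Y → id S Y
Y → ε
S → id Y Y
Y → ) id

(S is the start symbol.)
FIRST sets of the non-terminals involved (from the grammar, by fixed-point iteration):
  FIRST(Y) = { ')', 'id', ε }

To compute FIRST(Y b g), process the symbols left to right:
Symbol Y is a non-terminal. Add FIRST(Y) \ {ε} = { ')', 'id' }
Y is nullable (ε ∈ FIRST(Y)), continue to the next symbol.
Symbol b is a terminal. Add 'b' and stop.
FIRST(Y b g) = { ')', 'b', 'id' }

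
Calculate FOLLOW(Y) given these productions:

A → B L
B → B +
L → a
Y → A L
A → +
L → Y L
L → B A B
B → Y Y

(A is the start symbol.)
In L → Y L: Y is followed by L, add FIRST(L) \ {ε} = { '+', 'a' }
In B → Y Y: Y is followed by Y, add FIRST(Y) \ {ε} = { '+' }
In B → Y Y: Y is at the end, add FOLLOW(B)

The FOLLOW sets referred to above (computed the same way, to a fixed point):
  FOLLOW(B) = { $, '+', 'a' }

Taking the union: FOLLOW(Y) = { $, '+', 'a' }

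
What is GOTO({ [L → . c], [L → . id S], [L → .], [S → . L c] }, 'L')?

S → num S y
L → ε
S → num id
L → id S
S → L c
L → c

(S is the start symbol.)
{ [S → L . c] }

GOTO(I, 'L') = CLOSURE({ [A → αX.β] : [A → α.Xβ] ∈ I, X = 'L' })

Items with dot before 'L', with the dot advanced:
  [S → . L c] → [S → L . c]
Closure adds nothing (no advanced item has the dot before a non-terminal).

GOTO = { [S → L . c] }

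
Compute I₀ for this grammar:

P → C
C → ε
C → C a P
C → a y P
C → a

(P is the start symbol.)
{ [C → . C a P], [C → . a y P], [C → . a], [C → .], [P → . C], [P' → . P] }

First, augment the grammar with P' → P
I₀ = CLOSURE({ [P' → . P] }):
  [P' → . P] has the dot before P: add [P → . C]
  [P → . C] has the dot before C: add [C → .], [C → . C a P], [C → . a y P], [C → . a]
No further items can be added.

I₀ = { [C → . C a P], [C → . a y P], [C → . a], [C → .], [P → . C], [P' → . P] }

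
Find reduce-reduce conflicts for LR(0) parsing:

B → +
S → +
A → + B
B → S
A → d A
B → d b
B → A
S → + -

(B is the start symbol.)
A reduce-reduce conflict occurs when an LR(0) state has two complete items [A → α .] and [B → β .] — both call for a reduction, and with no lookahead the parser cannot choose between them.

Augment with B' → B and build the canonical LR(0) collection (I0 = CLOSURE({[B' → . B]}), then GOTO on every symbol after a dot until no new states appear). It has 12 states:
  I0: { [A → . + B], [A → . d A], [B → . +], [B → . A], [B → . S], [B → . d b], [B' → . B], [S → . + -], [S → . +] }  — shift
  I1: { [A → + . B], [A → . + B], [A → . d A], [B → + .], [B → . +], [B → . A], [B → . S], [B → . d b], [S → + . -], [S → + .], [S → . + -], [S → . +] }  — shift, 2 reduces
  I2: { [B → A .] }  — reduce
  I3: { [B' → B .] }  — accept
  I4: { [B → S .] }  — reduce
  I5: { [A → . + B], [A → . d A], [A → d . A], [B → d . b] }  — shift
  I6: { [A → + . B], [A → . + B], [A → . d A], [B → . +], [B → . A], [B → . S], [B → . d b], [S → . + -], [S → . +] }  — shift
  I7: { [A → d A .] }  — reduce
  I8: { [B → d b .] }  — reduce
  I9: { [A → . + B], [A → . d A], [A → d . A] }  — shift
  I10: { [A → + B .] }  — reduce
  I11: { [S → + - .] }  — reduce

I1 contains complete items [B → + .], [S → + .] — reduce-reduce conflict.

Answer: Yes — I1: [B → + .] vs [S → + .]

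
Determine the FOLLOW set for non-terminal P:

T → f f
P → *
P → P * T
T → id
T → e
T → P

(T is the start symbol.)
{ $, '*' }

To compute FOLLOW(P), find every occurrence of P on a right-hand side N → α P β: add FIRST(β) \ {ε}, and if β is empty or nullable also add FOLLOW(N). Iterate to a fixed point.

In P → P * T: P is followed by '*' T, add FIRST('*' T) \ {ε} = { '*' }
In T → P: P is at the end, add FOLLOW(T)

The FOLLOW sets referred to above (computed the same way, to a fixed point):
  FOLLOW(T) = { $, '*' }

Taking the union: FOLLOW(P) = { $, '*' }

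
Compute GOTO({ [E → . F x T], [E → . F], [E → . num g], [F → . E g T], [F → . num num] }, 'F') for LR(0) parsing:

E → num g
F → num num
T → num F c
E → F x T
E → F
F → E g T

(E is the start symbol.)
GOTO(I, 'F') = CLOSURE({ [A → αX.β] : [A → α.Xβ] ∈ I, X = 'F' })

Items with dot before 'F', with the dot advanced:
  [E → . F] → [E → F .]
  [E → . F x T] → [E → F . x T]
Closure adds nothing (no advanced item has the dot before a non-terminal).

GOTO = { [E → F . x T], [E → F .] }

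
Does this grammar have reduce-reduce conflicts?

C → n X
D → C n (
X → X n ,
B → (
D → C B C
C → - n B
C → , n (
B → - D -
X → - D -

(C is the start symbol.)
No reduce-reduce conflicts

A reduce-reduce conflict occurs when an LR(0) state has two complete items [A → α .] and [B → β .] — both call for a reduction, and with no lookahead the parser cannot choose between them.

Augment with C' → C and build the canonical LR(0) collection (I0 = CLOSURE({[C' → . C]}), then GOTO on every symbol after a dot until no new states appear). It has 24 states:
  I0: { [C → . , n (], [C → . - n B], [C → . n X], [C' → . C] }  — shift
  I1: { [C → , . n (] }  — shift
  I2: { [C → - . n B] }  — shift
  I3: { [C' → C .] }  — accept
  I4: { [C → n . X], [X → . - D -], [X → . X n ,] }  — shift
  I5: { [C → . , n (], [C → . - n B], [C → . n X], [D → . C B C], [D → . C n (], [X → - . D -] }  — shift
  I6: { [C → n X .], [X → X . n ,] }  — shift, reduce
  I7: { [X → X n . ,] }  — shift
  I8: { [X → X n , .] }  — reduce
  I9: { [B → . (], [B → . - D -], [D → C . B C], [D → C . n (] }  — shift
  I10: { [X → - D . -] }  — shift
  I11: { [X → - D - .] }  — reduce
  I12: { [B → ( .] }  — reduce
  I13: { [B → - . D -], [C → . , n (], [C → . - n B], [C → . n X], [D → . C B C], [D → . C n (] }  — shift
  I14: { [C → . , n (], [C → . - n B], [C → . n X], [D → C B . C] }  — shift
  I15: { [D → C n . (] }  — shift
  I16: { [D → C n ( .] }  — reduce
  I17: { [D → C B C .] }  — reduce
  I18: { [B → - D . -] }  — shift
  I19: { [B → - D - .] }  — reduce
  I20: { [B → . (], [B → . - D -], [C → - n . B] }  — shift
  I21: { [C → - n B .] }  — reduce
  I22: { [C → , n . (] }  — shift
  I23: { [C → , n ( .] }  — reduce

No state contains more than one complete item.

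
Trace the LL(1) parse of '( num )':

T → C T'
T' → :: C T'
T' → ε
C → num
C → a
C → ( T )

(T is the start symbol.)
LL(1) parsing maintains a stack (initially the start symbol over $) and the input. At each step: if the stack top is a terminal, match it against the current input token; if it is a non-terminal N, replace it with the RHS of M[N, lookahead] (the unique production whose predict set contains the lookahead).

Stack is shown with the top on the left.

Stack          Input      Action
--------------------------------
T $            ( num ) $  output T → C T'
C T' $         ( num ) $  output C → ( T )
( T ) T' $     ( num ) $  match '('
T ) T' $       num ) $    output T → C T'
C T' ) T' $    num ) $    output C → num
num T' ) T' $  num ) $    match 'num'
T' ) T' $      ) $        output T' → ε
) T' $         ) $        match ')'
T' $           $          output T' → ε
$              $          accept

The string is accepted.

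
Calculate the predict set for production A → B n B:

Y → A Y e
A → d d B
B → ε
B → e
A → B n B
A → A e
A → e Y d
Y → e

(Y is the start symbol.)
PREDICT(A → B n B) = (FIRST(RHS) \ {ε}) ∪ (FOLLOW(A) if ε ∈ FIRST(RHS), i.e. RHS ⇒* ε)
FIRST(B) = { 'e', ε }
FIRST(B n B) = { 'e', 'n' }
ε ∉ FIRST(B n B), so FOLLOW(A) is not added.
PREDICT(A → B n B) = { 'e', 'n' }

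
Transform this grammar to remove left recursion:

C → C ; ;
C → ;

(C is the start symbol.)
C → ; C'
C' → ; ; C'
C' → ε

C is directly left-recursive. The standard transformation for
  A → A α₁ | ... | A α_m | β₁ | ... | β_n
is
  A  → β₁ A' | ... | β_n A'
  A' → α₁ A' | ... | α_m A' | ε

C → ; becomes C → ; C'
C → C ; ; becomes C' → ; ; C'
Add C' → ε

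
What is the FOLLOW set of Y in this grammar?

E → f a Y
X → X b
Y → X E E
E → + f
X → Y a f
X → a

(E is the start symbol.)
In E → f a Y: Y is at the end, add FOLLOW(E)
In X → Y a f: Y is followed by a f, add FIRST(a f) \ {ε} = { 'a' }

The FOLLOW sets referred to above (computed the same way, to a fixed point):
  FOLLOW(E) = { $, '+', 'a', 'f' }

Taking the union: FOLLOW(Y) = { $, '+', 'a', 'f' }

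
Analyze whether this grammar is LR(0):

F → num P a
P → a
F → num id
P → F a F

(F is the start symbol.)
A grammar is LR(0) if no state in the canonical LR(0) collection has:
  - both a shift item (dot before a terminal) and a complete item (shift-reduce conflict), or
  - two or more complete items (reduce-reduce conflict; the accept item [F' → F .] counts as a complete item here).

Augment with F' → F and build the canonical LR(0) collection (I0 = CLOSURE({[F' → . F]}), then GOTO on every symbol after a dot until no new states appear). It has 10 states:
  I0: { [F → . num P a], [F → . num id], [F' → . F] }  — shift
  I1: { [F' → F .] }  — accept
  I2: { [F → . num P a], [F → . num id], [F → num . P a], [F → num . id], [P → . F a F], [P → . a] }  — shift
  I3: { [P → F . a F] }  — shift
  I4: { [F → num P . a] }  — shift
  I5: { [P → a .] }  — reduce
  I6: { [F → num id .] }  — reduce
  I7: { [F → num P a .] }  — reduce
  I8: { [F → . num P a], [F → . num id], [P → F a . F] }  — shift
  I9: { [P → F a F .] }  — reduce

Every state is either a pure shift/goto state or contains exactly one complete item and nothing to shift — no conflicts. The grammar is LR(0).

Answer: Yes, the grammar is LR(0)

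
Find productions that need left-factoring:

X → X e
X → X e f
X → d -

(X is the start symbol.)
Left-factoring is needed when two productions for the same non-terminal
share a common prefix on the right-hand side.

Productions for X:
  X → X e
  X → X e f
  X → d -

Found common prefix 'X e' in productions for X

Answer: Yes, X has productions with common prefix 'X e'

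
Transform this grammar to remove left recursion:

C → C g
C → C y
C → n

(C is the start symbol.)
C → n C'
C' → g C'
C' → y C'
C' → ε

C is directly left-recursive. The standard transformation for
  A → A α₁ | ... | A α_m | β₁ | ... | β_n
is
  A  → β₁ A' | ... | β_n A'
  A' → α₁ A' | ... | α_m A' | ε

C → n becomes C → n C'
C → C g becomes C' → g C'
C → C y becomes C' → y C'
Add C' → ε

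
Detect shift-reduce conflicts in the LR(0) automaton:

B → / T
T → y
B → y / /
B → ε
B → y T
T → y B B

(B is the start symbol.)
A shift-reduce conflict occurs when an LR(0) state has both:
  - a complete (reduce) item [A → α .] (dot at the end), and
  - a shift item [B → β . c γ] (dot before a terminal).

Augment with B' → B and build the canonical LR(0) collection (I0 = CLOSURE({[B' → . B]}), then GOTO on every symbol after a dot until no new states appear). It has 11 states:
  I0: { [B → . / T], [B → . y / /], [B → . y T], [B → .], [B' → . B] }  — shift, reduce
  I1: { [B → / . T], [T → . y B B], [T → . y] }  — shift
  I2: { [B' → B .] }  — accept
  I3: { [B → y . / /], [B → y . T], [T → . y B B], [T → . y] }  — shift
  I4: { [B → y / . /] }  — shift
  I5: { [B → y T .] }  — reduce
  I6: { [B → . / T], [B → . y / /], [B → . y T], [B → .], [T → y . B B], [T → y .] }  — shift, 2 reduces
  I7: { [B → . / T], [B → . y / /], [B → . y T], [B → .], [T → y B . B] }  — shift, reduce
  I8: { [T → y B B .] }  — reduce
  I9: { [B → y / / .] }  — reduce
  I10: { [B → / T .] }  — reduce

I0 contains reduce item [B → .] and shift items [B → . / T], [B → . y / /], [B → . y T] — shift-reduce conflict.
I6 contains reduce items [B → .], [T → y .] and shift items [B → . / T], [B → . y / /], [B → . y T] — shift-reduce conflict.
I7 contains reduce item [B → .] and shift items [B → . / T], [B → . y / /], [B → . y T] — shift-reduce conflict.

Answer: Yes — I0: [B → .] vs [B → . / T]; I6: [B → .] vs [B → . / T]; I7: [B → .] vs [B → . / T]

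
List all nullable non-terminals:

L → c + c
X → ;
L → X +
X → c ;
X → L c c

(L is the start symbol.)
None

A non-terminal is nullable if it can derive ε (the empty string): either it has an ε-production, or it has a production whose right-hand side consists entirely of nullable non-terminals.

There are no ε-productions, so no non-terminal can derive ε.
No non-terminals are nullable.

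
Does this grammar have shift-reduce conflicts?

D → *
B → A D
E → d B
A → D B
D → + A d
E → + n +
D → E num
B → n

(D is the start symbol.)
No shift-reduce conflicts

Augment with D' → D and build the canonical LR(0) collection (I0 = CLOSURE({[D' → . D]}), then GOTO on every symbol after a dot until no new states appear). It has 17 states:
  I0: { [D → . *], [D → . + A d], [D → . E num], [D' → . D], [E → . + n +], [E → . d B] }  — shift
  I1: { [D → * .] }  — reduce
  I2: { [A → . D B], [D → + . A d], [D → . *], [D → . + A d], [D → . E num], [E → + . n +], [E → . + n +], [E → . d B] }  — shift
  I3: { [D' → D .] }  — accept
  I4: { [D → E . num] }  — shift
  I5: { [A → . D B], [B → . A D], [B → . n], [D → . *], [D → . + A d], [D → . E num], [E → . + n +], [E → . d B], [E → d . B] }  — shift
  I6: { [B → A . D], [D → . *], [D → . + A d], [D → . E num], [E → . + n +], [E → . d B] }  — shift
  I7: { [E → d B .] }  — reduce
  I8: { [A → . D B], [A → D . B], [B → . A D], [B → . n], [D → . *], [D → . + A d], [D → . E num], [E → . + n +], [E → . d B] }  — shift
  I9: { [B → n .] }  — reduce
  I10: { [A → D B .] }  — reduce
  I11: { [B → A D .] }  — reduce
  I12: { [D → E num .] }  — reduce
  I13: { [D → + A . d] }  — shift
  I14: { [E → + n . +] }  — shift
  I15: { [E → + n + .] }  — reduce
  I16: { [D → + A d .] }  — reduce

No state contains both a complete item and a shift item.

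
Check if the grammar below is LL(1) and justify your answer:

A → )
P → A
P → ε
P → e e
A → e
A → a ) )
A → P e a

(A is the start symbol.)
A grammar is LL(1) if for each non-terminal N with multiple productions, the predict sets of those productions are pairwise disjoint, where PREDICT(N → α) = (FIRST(α) \ {ε}) ∪ (FOLLOW(N) if α ⇒* ε).

Relevant sets:
  FIRST(P) = { ')', 'a', 'e', ε }
  FIRST(A) = { ')', 'a', 'e' }
  FOLLOW(P) = { 'e' }

For A:
  PREDICT(A → ')') = { ')' }
  PREDICT(A → e) = { 'e' }
  PREDICT(A → a ')' ')') = { 'a' }
  PREDICT(A → P e a) = { ')', 'a', 'e' }
For P:
  PREDICT(P → A) = { ')', 'a', 'e' }
  PREDICT(P → ε) = { 'e' }
  PREDICT(P → e e) = { 'e' }

Conflict found: Predict set conflict for A: { ')' }
The grammar is NOT LL(1).

Answer: No. Predict set conflict for A: { ')' }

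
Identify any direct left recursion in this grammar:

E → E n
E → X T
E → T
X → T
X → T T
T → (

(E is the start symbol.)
Yes, E is left-recursive

Direct left recursion occurs when N → N α for some non-terminal N (the right-hand side begins with the left-hand side itself).

E → E n: LEFT RECURSIVE (starts with E)
E → X T: starts with X
E → T: starts with T
X → T: starts with T
X → T T: starts with T
T → (: starts with '('

The grammar has direct left recursion on: E.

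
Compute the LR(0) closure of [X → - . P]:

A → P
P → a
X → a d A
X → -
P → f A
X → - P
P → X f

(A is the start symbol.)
{ [P → . X f], [P → . a], [P → . f A], [X → - . P], [X → . - P], [X → . -], [X → . a d A] }

To compute CLOSURE, for each item [A → α.Bβ] where B is a non-terminal, add [B → .γ] for all productions B → γ; repeat for the newly added items until nothing changes.

Start with: [X → - . P]
  [X → - . P] has the dot before P: add [P → . a], [P → . f A], [P → . X f]
  [P → . X f] has the dot before X: add [X → . a d A], [X → . -], [X → . - P]
No further items can be added.

CLOSURE = { [P → . X f], [P → . a], [P → . f A], [X → - . P], [X → . - P], [X → . -], [X → . a d A] }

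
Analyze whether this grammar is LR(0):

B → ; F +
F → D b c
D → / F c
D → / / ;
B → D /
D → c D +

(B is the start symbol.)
Augment with B' → B and build the canonical LR(0) collection (I0 = CLOSURE({[B' → . B]}), then GOTO on every symbol after a dot until no new states appear). It has 18 states:
  I0: { [B → . ; F +], [B → . D /], [B' → . B], [D → . / / ;], [D → . / F c], [D → . c D +] }  — shift
  I1: { [D → . / / ;], [D → . / F c], [D → . c D +], [D → / . / ;], [D → / . F c], [F → . D b c] }  — shift
  I2: { [B → ; . F +], [D → . / / ;], [D → . / F c], [D → . c D +], [F → . D b c] }  — shift
  I3: { [B' → B .] }  — accept
  I4: { [B → D . /] }  — shift
  I5: { [D → . / / ;], [D → . / F c], [D → . c D +], [D → c . D +] }  — shift
  I6: { [D → c D . +] }  — shift
  I7: { [D → c D + .] }  — reduce
  I8: { [B → D / .] }  — reduce
  I9: { [F → D . b c] }  — shift
  I10: { [B → ; F . +] }  — shift
  I11: { [B → ; F + .] }  — reduce
  I12: { [F → D b . c] }  — shift
  I13: { [F → D b c .] }  — reduce
  I14: { [D → . / / ;], [D → . / F c], [D → . c D +], [D → / . / ;], [D → / . F c], [D → / / . ;], [F → . D b c] }  — shift
  I15: { [D → / F . c] }  — shift
  I16: { [D → / F c .] }  — reduce
  I17: { [D → / / ; .] }  — reduce

Every state is either a pure shift/goto state or contains exactly one complete item and nothing to shift — no conflicts. The grammar is LR(0).

Answer: Yes, the grammar is LR(0)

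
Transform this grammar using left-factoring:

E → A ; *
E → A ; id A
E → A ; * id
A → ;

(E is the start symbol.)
Left-factoring transforms A → αβ₁ | αβ₂ into A → αA' and A' → β₁ | β₂
(α is the longest common prefix among the alternatives). Repeat until
no nonterminal has two alternatives with a common prefix.

Round 1: E has alternatives sharing prefix 'A ;'. Introduce E': E → A ; E'
  Add: E' → *
  Add: E' → id A
  Add: E' → * id

Round 2: E' has alternatives sharing prefix '*'. Introduce E'': E' → * E''
  Add: E'' → ε
  Add: E'' → id

No remaining common prefixes — done.

Resulting grammar:
E → A ; E'
E' → * E''
E'' → ε
E'' → id
E' → id A
A → ;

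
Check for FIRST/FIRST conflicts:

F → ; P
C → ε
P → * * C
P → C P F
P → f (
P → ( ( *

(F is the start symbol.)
A FIRST/FIRST conflict occurs when two productions N → α and N → β for the same non-terminal have FIRST(α) ∩ FIRST(β) ≠ ∅ (with ε ∈ FIRST of a nullable right-hand side, so two nullable alternatives also conflict).

FIRST sets of the non-terminals at (or reachable through a nullable prefix from) the front of some alternative:
  FIRST(C) = { ε }
  FIRST(P) = { '(', '*', 'f' }

Productions for P:
  P → * * C: FIRST = { '*' }
  P → C P F: FIRST = { '(', '*', 'f' }
  P → f (: FIRST = { 'f' }
  P → ( ( *: FIRST = { '(' }
F, C have only one production, so no FIRST/FIRST conflict is possible there.

Conflict for P: P → * * C and P → C P F
  Overlap: { '*' }
Conflict for P: P → C P F and P → f (
  Overlap: { 'f' }
Conflict for P: P → C P F and P → ( ( *
  Overlap: { '(' }

Answer: Yes. P → '*' '*' C / P → C P F on { '*' }; P → C P F / P → f '(' on { 'f' }; P → C P F / P → '(' '(' '*' on { '(' }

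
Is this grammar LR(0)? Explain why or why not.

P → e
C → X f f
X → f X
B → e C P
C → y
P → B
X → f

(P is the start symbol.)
Augment with P' → P and build the canonical LR(0) collection (I0 = CLOSURE({[P' → . P]}), then GOTO on every symbol after a dot until no new states appear). It has 12 states:
  I0: { [B → . e C P], [P → . B], [P → . e], [P' → . P] }  — shift
  I1: { [P → B .] }  — reduce
  I2: { [P' → P .] }  — accept
  I3: { [B → e . C P], [C → . X f f], [C → . y], [P → e .], [X → . f X], [X → . f] }  — shift, reduce
  I4: { [B → . e C P], [B → e C . P], [P → . B], [P → . e] }  — shift
  I5: { [C → X . f f] }  — shift
  I6: { [X → . f X], [X → . f], [X → f . X], [X → f .] }  — shift, reduce
  I7: { [C → y .] }  — reduce
  I8: { [X → f X .] }  — reduce
  I9: { [C → X f . f] }  — shift
  I10: { [C → X f f .] }  — reduce
  I11: { [B → e C P .] }  — reduce

Conflict in state I3:
  Shift-reduce conflict between [P → e .] and [C → . y]
So the grammar is NOT LR(0).

Answer: No. Shift-reduce conflict between [P → e .] and [C → . y]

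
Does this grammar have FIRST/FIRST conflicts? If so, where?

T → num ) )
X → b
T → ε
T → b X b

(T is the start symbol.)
No FIRST/FIRST conflicts.

Productions for T:
  T → num ) ): FIRST = { 'num' }
  T → ε: FIRST = { ε }
  T → b X b: FIRST = { 'b' }
X has only one production, so no FIRST/FIRST conflict is possible there.

All alternatives of each non-terminal have pairwise disjoint FIRST sets.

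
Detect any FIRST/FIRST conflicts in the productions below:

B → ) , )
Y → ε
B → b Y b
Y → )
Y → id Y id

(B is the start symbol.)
A FIRST/FIRST conflict occurs when two productions N → α and N → β for the same non-terminal have FIRST(α) ∩ FIRST(β) ≠ ∅ (with ε ∈ FIRST of a nullable right-hand side, so two nullable alternatives also conflict).

Productions for B:
  B → ) , ): FIRST = { ')' }
  B → b Y b: FIRST = { 'b' }
Productions for Y:
  Y → ε: FIRST = { ε }
  Y → ): FIRST = { ')' }
  Y → id Y id: FIRST = { 'id' }

All alternatives of each non-terminal have pairwise disjoint FIRST sets.

Answer: No FIRST/FIRST conflicts.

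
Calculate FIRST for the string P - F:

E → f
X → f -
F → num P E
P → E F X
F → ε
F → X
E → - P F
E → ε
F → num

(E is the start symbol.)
FIRST sets of the non-terminals involved (from the grammar, by fixed-point iteration):
  FIRST(P) = { '-', 'f', 'num' }

To compute FIRST(P - F), process the symbols left to right:
Symbol P is a non-terminal. Add FIRST(P) \ {ε} = { '-', 'f', 'num' }
P is not nullable (ε ∉ FIRST(P)), so stop here.
FIRST(P - F) = { '-', 'f', 'num' }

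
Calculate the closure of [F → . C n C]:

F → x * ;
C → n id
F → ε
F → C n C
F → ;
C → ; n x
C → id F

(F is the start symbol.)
{ [C → . ; n x], [C → . id F], [C → . n id], [F → . C n C] }

To compute CLOSURE, for each item [A → α.Bβ] where B is a non-terminal, add [B → .γ] for all productions B → γ; repeat for the newly added items until nothing changes.

Start with: [F → . C n C]
  [F → . C n C] has the dot before C: add [C → . n id], [C → . ; n x], [C → . id F]
No further items can be added.

CLOSURE = { [C → . ; n x], [C → . id F], [C → . n id], [F → . C n C] }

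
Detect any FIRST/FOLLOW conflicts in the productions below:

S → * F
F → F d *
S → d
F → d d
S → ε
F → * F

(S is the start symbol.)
Nullable non-terminals: S.

S: nullable alternative(s) S → ε; FOLLOW(S) = { $ }
  S → * F: FIRST \ {ε} = { '*' } — disjoint from FOLLOW(S)
  S → d: FIRST \ {ε} = { 'd' } — disjoint from FOLLOW(S)
  S → ε: FIRST \ {ε} = { } — this is the only nullable alternative, skip

F has no nullable alternative, so no FIRST/FOLLOW check is needed there.

No FIRST/FOLLOW conflicts found.

Answer: No FIRST/FOLLOW conflicts.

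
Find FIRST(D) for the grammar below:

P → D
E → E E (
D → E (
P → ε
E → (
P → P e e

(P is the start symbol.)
To compute FIRST(D), examine every production with D on the left-hand side, reading each right-hand side left to right until a non-nullable symbol is reached.

FIRST sets of the other non-terminals involved (by the same procedure, iterated to a fixed point):
  FIRST(E) = { '(' }

From D → E (:
  - E is a non-terminal: add FIRST(E) \ {ε} = { '(' }
    E is not nullable, so stop

Collecting: FIRST(D) = { '(' }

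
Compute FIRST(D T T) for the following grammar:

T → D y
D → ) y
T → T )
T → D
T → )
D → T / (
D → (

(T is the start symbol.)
FIRST sets of the non-terminals involved (from the grammar, by fixed-point iteration):
  FIRST(D) = { '(', ')' }

To compute FIRST(D T T), process the symbols left to right:
Symbol D is a non-terminal. Add FIRST(D) \ {ε} = { '(', ')' }
D is not nullable (ε ∉ FIRST(D)), so stop here.
FIRST(D T T) = { '(', ')' }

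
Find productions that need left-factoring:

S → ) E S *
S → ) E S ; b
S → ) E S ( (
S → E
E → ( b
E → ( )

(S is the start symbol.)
Yes, S has productions with common prefix ') E S'; E has productions with common prefix '('

Left-factoring is needed when two productions for the same non-terminal
share a common prefix on the right-hand side.

Productions for S:
  S → ) E S *
  S → ) E S ; b
  S → ) E S ( (
  S → E
Productions for E:
  E → ( b
  E → ( )

Found common prefix ') E S' in productions for S
Found common prefix '(' in productions for E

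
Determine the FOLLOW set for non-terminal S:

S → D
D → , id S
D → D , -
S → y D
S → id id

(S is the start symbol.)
S is the start symbol, so $ ∈ FOLLOW(S).
In D → , id S: S is at the end, add FOLLOW(D)

The FOLLOW sets referred to above (computed the same way, to a fixed point):
  FOLLOW(D) = { $, ',' }

Taking the union: FOLLOW(S) = { $, ',' }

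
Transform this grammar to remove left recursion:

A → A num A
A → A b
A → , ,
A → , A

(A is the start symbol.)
A → , , A'
A → , A A'
A' → num A A'
A' → b A'
A' → ε

A is directly left-recursive. The standard transformation for
  A → A α₁ | ... | A α_m | β₁ | ... | β_n
is
  A  → β₁ A' | ... | β_n A'
  A' → α₁ A' | ... | α_m A' | ε

A → , , becomes A → , , A'
A → , A becomes A → , A A'
A → A num A becomes A' → num A A'
A → A b becomes A' → b A'
Add A' → ε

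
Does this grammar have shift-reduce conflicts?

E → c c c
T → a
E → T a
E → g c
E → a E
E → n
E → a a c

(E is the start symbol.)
Yes — I3: [T → a .] vs [E → . a E]; I11: [T → a .] vs [E → . a E]; I12: [E → a a c .] vs [E → c . c c]

A shift-reduce conflict occurs when an LR(0) state has both:
  - a complete (reduce) item [A → α .] (dot at the end), and
  - a shift item [B → β . c γ] (dot before a terminal).

Augment with E' → E and build the canonical LR(0) collection (I0 = CLOSURE({[E' → . E]}), then GOTO on every symbol after a dot until no new states appear). It has 14 states:
  I0: { [E → . T a], [E → . a E], [E → . a a c], [E → . c c c], [E → . g c], [E → . n], [E' → . E], [T → . a] }  — shift
  I1: { [E' → E .] }  — accept
  I2: { [E → T . a] }  — shift
  I3: { [E → . T a], [E → . a E], [E → . a a c], [E → . c c c], [E → . g c], [E → . n], [E → a . E], [E → a . a c], [T → . a], [T → a .] }  — shift, reduce
  I4: { [E → c . c c] }  — shift
  I5: { [E → g . c] }  — shift
  I6: { [E → n .] }  — reduce
  I7: { [E → g c .] }  — reduce
  I8: { [E → c c . c] }  — shift
  I9: { [E → c c c .] }  — reduce
  I10: { [E → a E .] }  — reduce
  I11: { [E → . T a], [E → . a E], [E → . a a c], [E → . c c c], [E → . g c], [E → . n], [E → a . E], [E → a . a c], [E → a a . c], [T → . a], [T → a .] }  — shift, reduce
  I12: { [E → a a c .], [E → c . c c] }  — shift, reduce
  I13: { [E → T a .] }  — reduce

I3 contains reduce item [T → a .] and shift items [E → . a E], [E → . a a c], [E → a . a c], [E → . c c c], [E → . g c], [E → . n], [T → . a] — shift-reduce conflict.
I11 contains reduce item [T → a .] and shift items [E → . a E], [E → . a a c], [E → a . a c], [E → a a . c], [E → . c c c], [E → . g c], [E → . n], [T → . a] — shift-reduce conflict.
I12 contains reduce item [E → a a c .] and shift item [E → c . c c] — shift-reduce conflict.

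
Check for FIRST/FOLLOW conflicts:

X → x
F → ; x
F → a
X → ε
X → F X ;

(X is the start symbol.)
A FIRST/FOLLOW conflict occurs when a non-terminal N has a nullable alternative N → β (β ⇒* ε) and another alternative N → α with FIRST(α) ∩ FOLLOW(N) ≠ ∅: on such a lookahead the parser cannot decide between expanding α and letting N vanish via β.

Nullable non-terminals: X.
FIRST sets used below: FIRST(F) = { ';', 'a' }

X: nullable alternative(s) X → ε; FOLLOW(X) = { $, ';' }
  X → x: FIRST \ {ε} = { 'x' } — disjoint from FOLLOW(X)
  X → ε: FIRST \ {ε} = { } — this is the only nullable alternative, skip
  X → F X ;: FIRST \ {ε} = { ';', 'a' } — overlaps FOLLOW(X) on { ';' }: CONFLICT

F has no nullable alternative, so no FIRST/FOLLOW check is needed there.

So the grammar has 1 FIRST/FOLLOW conflict (marked CONFLICT above).

Answer: Yes. X → F X ';' with FOLLOW(X) on { ';' }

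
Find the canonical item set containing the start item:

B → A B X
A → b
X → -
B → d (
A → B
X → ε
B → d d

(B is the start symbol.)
First, augment the grammar with B' → B
I₀ = CLOSURE({ [B' → . B] }):
  [B' → . B] has the dot before B: add [B → . A B X], [B → . d (], [B → . d d]
  [B → . A B X] has the dot before A: add [A → . b], [A → . B]
No further items can be added.

I₀ = { [A → . B], [A → . b], [B → . A B X], [B → . d (], [B → . d d], [B' → . B] }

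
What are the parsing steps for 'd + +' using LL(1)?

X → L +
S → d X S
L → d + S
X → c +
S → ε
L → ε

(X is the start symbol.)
LL(1) parsing maintains a stack (initially the start symbol over $) and the input. At each step: if the stack top is a terminal, match it against the current input token; if it is a non-terminal N, replace it with the RHS of M[N, lookahead] (the unique production whose predict set contains the lookahead).

Stack is shown with the top on the left.

Stack      Input    Action
--------------------------
X $        d + + $  output X → L +
L + $      d + + $  output L → d + S
d + S + $  d + + $  match 'd'
+ S + $    + + $    match '+'
S + $      + $      output S → ε
+ $        + $      match '+'
$          $        accept

The string is accepted.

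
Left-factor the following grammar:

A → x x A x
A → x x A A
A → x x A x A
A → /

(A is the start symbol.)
A → x x A A'
A' → x A''
A'' → ε
A'' → A
A' → A
A → /

Left-factoring transforms A → αβ₁ | αβ₂ into A → αA' and A' → β₁ | β₂
(α is the longest common prefix among the alternatives). Repeat until
no nonterminal has two alternatives with a common prefix.

Round 1: A has alternatives sharing prefix 'x x A'. Introduce A': A → x x A A'
  Add: A' → x
  Add: A' → A
  Add: A' → x A

Round 2: A' has alternatives sharing prefix 'x'. Introduce A'': A' → x A''
  Add: A'' → ε
  Add: A'' → A

No remaining common prefixes — done.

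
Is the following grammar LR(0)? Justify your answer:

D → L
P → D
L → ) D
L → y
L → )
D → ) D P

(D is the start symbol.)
No. Shift-reduce conflict between [L → ) .] and [D → . ) D P]

Augment with D' → D and build the canonical LR(0) collection (I0 = CLOSURE({[D' → . D]}), then GOTO on every symbol after a dot until no new states appear). It has 8 states:
  I0: { [D → . ) D P], [D → . L], [D' → . D], [L → . ) D], [L → . )], [L → . y] }  — shift
  I1: { [D → ) . D P], [D → . ) D P], [D → . L], [L → ) . D], [L → ) .], [L → . ) D], [L → . )], [L → . y] }  — shift, reduce
  I2: { [D' → D .] }  — accept
  I3: { [D → L .] }  — reduce
  I4: { [L → y .] }  — reduce
  I5: { [D → ) D . P], [D → . ) D P], [D → . L], [L → ) D .], [L → . ) D], [L → . )], [L → . y], [P → . D] }  — shift, reduce
  I6: { [P → D .] }  — reduce
  I7: { [D → ) D P .] }  — reduce

Conflict in state I1:
  Shift-reduce conflict between [L → ) .] and [D → . ) D P]
So the grammar is NOT LR(0).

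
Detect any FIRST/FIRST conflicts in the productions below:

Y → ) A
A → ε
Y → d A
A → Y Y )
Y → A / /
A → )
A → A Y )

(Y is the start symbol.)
A FIRST/FIRST conflict occurs when two productions N → α and N → β for the same non-terminal have FIRST(α) ∩ FIRST(β) ≠ ∅ (with ε ∈ FIRST of a nullable right-hand side, so two nullable alternatives also conflict).

FIRST sets of the non-terminals at (or reachable through a nullable prefix from) the front of some alternative:
  FIRST(A) = { ')', '/', 'd', ε }
  FIRST(Y) = { ')', '/', 'd' }

Productions for Y:
  Y → ) A: FIRST = { ')' }
  Y → d A: FIRST = { 'd' }
  Y → A / /: FIRST = { ')', '/', 'd' }
Productions for A:
  A → ε: FIRST = { ε }
  A → Y Y ): FIRST = { ')', '/', 'd' }
  A → ): FIRST = { ')' }
  A → A Y ): FIRST = { ')', '/', 'd' }

Conflict for Y: Y → ) A and Y → A / /
  Overlap: { ')' }
Conflict for Y: Y → d A and Y → A / /
  Overlap: { 'd' }
Conflict for A: A → Y Y ) and A → )
  Overlap: { ')' }
Conflict for A: A → Y Y ) and A → A Y )
  Overlap: { ')', '/', 'd' }
Conflict for A: A → ) and A → A Y )
  Overlap: { ')' }

Answer: Yes. Y → ')' A / Y → A '/' '/' on { ')' }; Y → d A / Y → A '/' '/' on { 'd' }; A → Y Y ')' / A → ')' on { ')' }; A → Y Y ')' / A → A Y ')' on { ')', '/', 'd' }; A → ')' / A → A Y ')' on { ')' }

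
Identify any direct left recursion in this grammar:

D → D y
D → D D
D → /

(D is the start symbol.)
Yes, D is left-recursive

D → D y: LEFT RECURSIVE (starts with D)
D → D D: LEFT RECURSIVE (starts with D)
D → /: starts with '/'

The grammar has direct left recursion on: D.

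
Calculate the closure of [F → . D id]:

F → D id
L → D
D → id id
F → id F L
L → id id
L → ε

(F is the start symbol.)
To compute CLOSURE, for each item [A → α.Bβ] where B is a non-terminal, add [B → .γ] for all productions B → γ; repeat for the newly added items until nothing changes.

Start with: [F → . D id]
  [F → . D id] has the dot before D: add [D → . id id]
No further items can be added.

CLOSURE = { [D → . id id], [F → . D id] }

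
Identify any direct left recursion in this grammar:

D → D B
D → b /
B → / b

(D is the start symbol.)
Direct left recursion occurs when N → N α for some non-terminal N (the right-hand side begins with the left-hand side itself).

D → D B: LEFT RECURSIVE (starts with D)
D → b /: starts with b
B → / b: starts with '/'

The grammar has direct left recursion on: D.

Answer: Yes, D is left-recursive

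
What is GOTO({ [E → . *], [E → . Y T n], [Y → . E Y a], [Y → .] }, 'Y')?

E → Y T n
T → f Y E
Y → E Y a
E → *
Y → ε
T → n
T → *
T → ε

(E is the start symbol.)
GOTO(I, 'Y') = CLOSURE({ [A → αX.β] : [A → α.Xβ] ∈ I, X = 'Y' })

Items with dot before 'Y', with the dot advanced:
  [E → . Y T n] → [E → Y . T n]
Closure of the advanced items:
  [E → Y . T n] has the dot before T: add [T → . f Y E], [T → . n], [T → . *], [T → .]

GOTO = { [E → Y . T n], [T → . *], [T → . f Y E], [T → . n], [T → .] }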